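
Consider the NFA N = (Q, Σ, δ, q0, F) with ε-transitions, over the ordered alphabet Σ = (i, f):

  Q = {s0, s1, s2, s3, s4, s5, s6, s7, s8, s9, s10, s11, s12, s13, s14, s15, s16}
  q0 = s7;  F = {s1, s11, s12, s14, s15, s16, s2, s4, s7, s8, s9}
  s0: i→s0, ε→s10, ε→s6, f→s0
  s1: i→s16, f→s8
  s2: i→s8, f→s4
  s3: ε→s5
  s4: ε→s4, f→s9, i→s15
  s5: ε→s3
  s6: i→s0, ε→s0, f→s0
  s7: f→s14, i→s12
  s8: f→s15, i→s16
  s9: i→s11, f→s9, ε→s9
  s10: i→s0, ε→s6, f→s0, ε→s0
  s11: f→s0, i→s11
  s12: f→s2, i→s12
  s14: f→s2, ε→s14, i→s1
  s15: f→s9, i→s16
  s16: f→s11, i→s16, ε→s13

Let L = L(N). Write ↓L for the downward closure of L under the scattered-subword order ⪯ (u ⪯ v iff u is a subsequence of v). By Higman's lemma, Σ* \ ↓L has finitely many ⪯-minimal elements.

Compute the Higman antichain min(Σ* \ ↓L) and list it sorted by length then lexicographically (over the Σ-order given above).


|Q|=17, |F|=11, |δ|=39 (11 ε).
min D↑ (12 st, q0=0, F={11}): 0:i→1,f→2 1:i→1,f→3 2:i→4,f→3 3:i→5,f→6 4:i→7,f→5 5:i→7,f→8 6:i→8,f→9 7:i→7,f→10 8:i→7,f→9 9:i→10,f→9 10:i→10,f→11 11:i→11,f→11 (ε-aug+det+¬).
'fiiff': run [15, 13, 10, 6, 4, 3] end={s0,s10,s6} rej; 5/5 single-dels accept.
'ifffif': run [15, 13, 11, 9, 5, 4, 3] end={s0,s10,s6} ∉↓L; 6/6 single-dels accept.
'ffffif': run [15, 13, 11, 9, 5, 4, 3] end={s0,s10,s6} ∉↓L; 6/6 del acc.
3 minimals (antichain).

A = [fiiff, ifffif, ffffif].


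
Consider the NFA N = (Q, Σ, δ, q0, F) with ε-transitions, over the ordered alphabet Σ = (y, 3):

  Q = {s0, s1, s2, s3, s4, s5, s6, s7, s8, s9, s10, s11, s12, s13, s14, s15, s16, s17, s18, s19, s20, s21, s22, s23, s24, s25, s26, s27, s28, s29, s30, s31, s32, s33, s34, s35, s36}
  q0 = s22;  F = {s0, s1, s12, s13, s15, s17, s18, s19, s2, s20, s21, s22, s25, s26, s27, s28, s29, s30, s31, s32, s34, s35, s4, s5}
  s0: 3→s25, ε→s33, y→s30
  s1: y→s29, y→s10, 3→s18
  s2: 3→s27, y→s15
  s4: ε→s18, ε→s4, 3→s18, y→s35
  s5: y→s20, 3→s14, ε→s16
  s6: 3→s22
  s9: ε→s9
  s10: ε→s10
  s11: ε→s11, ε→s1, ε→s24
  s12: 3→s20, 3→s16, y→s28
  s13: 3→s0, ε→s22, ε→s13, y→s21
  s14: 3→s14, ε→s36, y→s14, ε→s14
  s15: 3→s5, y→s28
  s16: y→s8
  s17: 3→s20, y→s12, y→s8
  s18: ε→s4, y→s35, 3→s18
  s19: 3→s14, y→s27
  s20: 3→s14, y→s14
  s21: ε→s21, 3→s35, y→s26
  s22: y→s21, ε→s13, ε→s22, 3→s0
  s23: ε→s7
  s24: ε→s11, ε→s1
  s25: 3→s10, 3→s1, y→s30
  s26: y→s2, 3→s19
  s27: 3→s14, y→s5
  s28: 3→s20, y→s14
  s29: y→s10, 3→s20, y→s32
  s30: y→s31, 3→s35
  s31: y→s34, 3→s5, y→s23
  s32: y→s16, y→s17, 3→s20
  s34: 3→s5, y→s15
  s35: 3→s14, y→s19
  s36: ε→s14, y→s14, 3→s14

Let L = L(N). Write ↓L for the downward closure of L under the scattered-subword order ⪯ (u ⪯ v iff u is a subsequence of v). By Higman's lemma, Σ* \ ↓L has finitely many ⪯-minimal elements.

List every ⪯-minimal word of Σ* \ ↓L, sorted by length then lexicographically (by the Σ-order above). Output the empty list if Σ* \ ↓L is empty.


Antichain: [y33, yyyyyy, 3yy3yy, 333y3y, 3333y3].

|Q|=37, |F|=24, |δ|=82 (21 ε).
min D↑ (23 st, q0=0, F={9}): 0:y→1,3→2 1:y→3,3→4 2:y→5,3→6 3:y→7,3→8 4:y→8,3→9 5:y→10,3→4 6:y→5,3→11 7:y→12,3→13 8:y→13,3→9 9:y→9,3→9 10:y→14,3→15 11:y→16,3→17 12:y→18,3→15 13:y→15,3→9 14:y→12,3→15 15:y→19,3→9 16:y→20,3→19 17:y→4,3→17 18:y→9,3→19 19:y→9,3→9 20:y→21,3→19 21:y→22,3→19 22:y→18,3→19.
'y33': N↓-sim [32, 24, 9, 2] end={s14,s36} ∉↓L; 3/3 single-dels accept.
'yyyyyy': N↓-sim [32, 24, 20, 15, 9, 5, 2] end={s14,s36} ∉↓L; 6/6 del acc.
'3yy3yy': run [32, 27, 21, 18, 6, 4, 2] end={s14,s36} ∉↓L; 6/6 single-dels accept.
'333y3y': run [32, 27, 25, 18, 15, 5, 3] end={s14,s36,s8} rej; 6/6 del acc.
'3333y3': run [32, 27, 25, 18, 11, 9, 2] end={s14,s36} rej; 6/6 single-dels accept.
5 words, ⪯-incomp.


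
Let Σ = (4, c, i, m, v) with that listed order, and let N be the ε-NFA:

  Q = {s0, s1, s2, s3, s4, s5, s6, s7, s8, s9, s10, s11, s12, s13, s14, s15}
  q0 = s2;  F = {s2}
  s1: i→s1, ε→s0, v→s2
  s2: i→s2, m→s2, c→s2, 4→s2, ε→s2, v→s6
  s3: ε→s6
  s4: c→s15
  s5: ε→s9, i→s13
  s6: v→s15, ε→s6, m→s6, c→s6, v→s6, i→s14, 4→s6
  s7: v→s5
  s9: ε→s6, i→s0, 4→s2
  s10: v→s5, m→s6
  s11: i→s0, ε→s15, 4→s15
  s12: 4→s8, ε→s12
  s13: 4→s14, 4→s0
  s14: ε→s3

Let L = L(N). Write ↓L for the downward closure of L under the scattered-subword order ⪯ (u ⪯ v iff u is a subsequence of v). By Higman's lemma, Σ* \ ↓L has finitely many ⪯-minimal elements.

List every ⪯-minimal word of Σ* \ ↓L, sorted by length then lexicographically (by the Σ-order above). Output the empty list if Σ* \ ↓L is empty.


A = [v].

|Q|=16, |F|=1, |δ|=34 (9 ε).
min D↑ (2 st, q0=0, F={1}): 0:4→0,c→0,i→0,m→0,v→1 1:4→1,c→1,i→1,m→1,v→1 [Hopcroft].
'v': run [5, 4] end={s14,s15,s3,s6} rej; 1/1 del acc.
1 obstructions.


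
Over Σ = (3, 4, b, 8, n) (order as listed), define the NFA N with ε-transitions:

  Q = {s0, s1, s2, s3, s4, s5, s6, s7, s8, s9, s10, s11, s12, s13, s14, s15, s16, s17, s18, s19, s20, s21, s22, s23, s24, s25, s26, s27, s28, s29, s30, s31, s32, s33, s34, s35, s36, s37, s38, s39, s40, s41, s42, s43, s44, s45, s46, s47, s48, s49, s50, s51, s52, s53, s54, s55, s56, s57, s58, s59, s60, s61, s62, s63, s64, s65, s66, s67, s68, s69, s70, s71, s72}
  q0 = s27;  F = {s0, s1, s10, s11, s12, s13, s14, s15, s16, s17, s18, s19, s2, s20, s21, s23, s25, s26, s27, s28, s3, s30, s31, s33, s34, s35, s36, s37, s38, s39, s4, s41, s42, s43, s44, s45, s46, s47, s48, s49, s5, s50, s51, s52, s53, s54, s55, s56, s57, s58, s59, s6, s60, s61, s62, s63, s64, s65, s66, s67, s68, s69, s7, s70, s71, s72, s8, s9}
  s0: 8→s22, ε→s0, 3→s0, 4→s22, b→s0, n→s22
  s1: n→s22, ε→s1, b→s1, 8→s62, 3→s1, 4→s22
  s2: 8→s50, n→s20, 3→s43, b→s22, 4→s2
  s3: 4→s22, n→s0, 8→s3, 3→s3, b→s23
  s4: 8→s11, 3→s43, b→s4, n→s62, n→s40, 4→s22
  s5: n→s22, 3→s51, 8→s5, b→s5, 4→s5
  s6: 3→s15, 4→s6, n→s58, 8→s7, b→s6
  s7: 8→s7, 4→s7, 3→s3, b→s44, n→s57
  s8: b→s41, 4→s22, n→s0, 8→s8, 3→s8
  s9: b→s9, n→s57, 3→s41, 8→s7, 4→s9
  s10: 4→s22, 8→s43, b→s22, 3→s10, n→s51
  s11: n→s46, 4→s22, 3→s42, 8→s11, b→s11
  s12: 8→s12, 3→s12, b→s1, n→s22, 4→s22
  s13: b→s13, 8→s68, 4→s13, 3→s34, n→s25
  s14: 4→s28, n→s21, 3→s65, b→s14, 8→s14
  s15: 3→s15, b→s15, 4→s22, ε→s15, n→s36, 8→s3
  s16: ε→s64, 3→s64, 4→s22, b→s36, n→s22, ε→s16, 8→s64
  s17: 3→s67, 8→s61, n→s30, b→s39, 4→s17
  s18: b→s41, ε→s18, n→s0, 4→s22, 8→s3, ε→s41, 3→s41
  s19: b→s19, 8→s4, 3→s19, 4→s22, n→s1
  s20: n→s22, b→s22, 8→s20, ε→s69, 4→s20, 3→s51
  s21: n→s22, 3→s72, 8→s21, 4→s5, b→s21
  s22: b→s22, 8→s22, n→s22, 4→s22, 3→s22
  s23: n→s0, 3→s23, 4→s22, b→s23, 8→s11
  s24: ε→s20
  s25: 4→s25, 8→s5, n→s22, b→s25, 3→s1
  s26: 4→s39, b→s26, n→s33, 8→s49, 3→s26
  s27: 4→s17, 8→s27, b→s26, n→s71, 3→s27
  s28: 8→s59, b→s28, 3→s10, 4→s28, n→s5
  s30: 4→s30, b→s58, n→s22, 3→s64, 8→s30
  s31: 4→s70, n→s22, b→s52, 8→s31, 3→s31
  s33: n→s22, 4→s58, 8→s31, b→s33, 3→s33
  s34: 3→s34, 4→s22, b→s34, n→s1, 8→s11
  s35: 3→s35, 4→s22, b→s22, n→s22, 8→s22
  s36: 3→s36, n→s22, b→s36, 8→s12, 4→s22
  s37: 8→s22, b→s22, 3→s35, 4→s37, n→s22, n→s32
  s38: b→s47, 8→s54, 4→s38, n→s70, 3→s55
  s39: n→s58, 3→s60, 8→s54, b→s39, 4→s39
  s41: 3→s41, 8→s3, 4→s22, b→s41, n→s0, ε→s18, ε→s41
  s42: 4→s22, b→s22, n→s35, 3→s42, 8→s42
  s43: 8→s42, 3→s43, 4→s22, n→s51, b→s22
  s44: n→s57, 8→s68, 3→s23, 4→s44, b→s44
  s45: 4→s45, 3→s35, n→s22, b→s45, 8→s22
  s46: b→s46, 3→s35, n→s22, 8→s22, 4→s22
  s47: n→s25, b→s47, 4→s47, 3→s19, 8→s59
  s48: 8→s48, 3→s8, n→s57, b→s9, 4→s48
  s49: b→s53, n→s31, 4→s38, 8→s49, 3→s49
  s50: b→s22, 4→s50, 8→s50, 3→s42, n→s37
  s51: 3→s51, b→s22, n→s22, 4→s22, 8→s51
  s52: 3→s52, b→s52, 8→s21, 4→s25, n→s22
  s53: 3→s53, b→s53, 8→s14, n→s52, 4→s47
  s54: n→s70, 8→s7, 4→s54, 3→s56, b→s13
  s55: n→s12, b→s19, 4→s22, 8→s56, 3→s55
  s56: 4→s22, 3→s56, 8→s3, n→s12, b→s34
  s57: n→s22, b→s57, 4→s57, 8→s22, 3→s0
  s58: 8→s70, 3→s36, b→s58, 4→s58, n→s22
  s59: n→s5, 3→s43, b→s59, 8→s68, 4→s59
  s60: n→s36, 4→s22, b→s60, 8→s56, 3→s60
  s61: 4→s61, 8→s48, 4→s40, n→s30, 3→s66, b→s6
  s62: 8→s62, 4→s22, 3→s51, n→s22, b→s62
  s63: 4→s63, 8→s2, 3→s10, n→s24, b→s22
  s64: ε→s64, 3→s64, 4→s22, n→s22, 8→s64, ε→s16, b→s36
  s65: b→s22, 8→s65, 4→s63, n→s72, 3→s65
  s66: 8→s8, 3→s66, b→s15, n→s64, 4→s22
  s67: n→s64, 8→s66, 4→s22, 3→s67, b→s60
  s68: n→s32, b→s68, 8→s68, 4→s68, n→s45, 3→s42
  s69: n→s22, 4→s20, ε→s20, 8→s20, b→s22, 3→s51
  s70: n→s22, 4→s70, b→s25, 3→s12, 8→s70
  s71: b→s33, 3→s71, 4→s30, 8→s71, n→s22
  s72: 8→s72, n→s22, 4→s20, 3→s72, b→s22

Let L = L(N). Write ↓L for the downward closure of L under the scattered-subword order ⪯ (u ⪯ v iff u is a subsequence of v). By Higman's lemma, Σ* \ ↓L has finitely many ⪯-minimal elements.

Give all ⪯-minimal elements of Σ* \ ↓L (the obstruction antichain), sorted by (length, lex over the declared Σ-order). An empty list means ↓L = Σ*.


|Q|=73, |F|=68, |δ|=363 (14 ε).
min D↑ (66 st, q0=0, F={10}): 0:3→0,4→1,b→2,8→0,n→3 1:3→4,4→1,b→5,8→6,n→7 2:3→2,4→5,b→2,8→8,n→9 3:3→3,4→7,b→9,8→3,n→10 4:3→4,4→10,b→11,8→12,n→13 5:3→11,4→5,b→5,8→14,n→15 6:3→12,4→6,b→16,8→17,n→7 7:3→13,4→7,b→15,8→7,n→10 8:3→8,4→18,b→19,8→8,n→20 9:3→9,4→15,b→9,8→20,n→10 10:3→10,4→10,b→10,8→10,n→10 11:3→11,4→10,b→11,8→21,n→22 12:3→12,4→10,b→23,8→24,n→13 13:3→13,4→10,b→22,8→13,n→10 14:3→21,4→14,b→25,8→26,n→27 15:3→22,4→15,b→15,8→27,n→10 16:3→23,4→16,b→16,8→26,n→15 17:3→24,4→17,b→28,8→17,n→29 18:3→30,4→18,b→31,8→14,n→27 19:3→19,4→31,b→19,8→32,n→33 20:3→20,4→27,b→33,8→20,n→10 21:3→21,4→10,b→34,8→35,n→36 22:3→22,4→10,b→22,8→36,n→10 23:3→23,4→10,b→23,8→35,n→22 24:3→24,4→10,b→37,8→24,n→38 25:3→34,4→25,b→25,8→39,n→40 26:3→35,4→26,b→41,8→26,n→29 27:3→36,4→27,b→40,8→27,n→10 28:3→37,4→28,b→28,8→26,n→29 29:3→38,4→29,b→29,8→10,n→10 30:3→30,4→10,b→42,8→21,n→36 31:3→42,4→31,b→31,8→43,n→40 32:3→44,4→45,b→32,8→32,n→46 33:3→33,4→40,b→33,8→46,n→10 34:3→34,4→10,b→34,8→47,n→48 35:3→35,4→10,b→49,8→35,n→38 36:3→36,4→10,b→48,8→36,n→10 37:3→37,4→10,b→37,8→35,n→38 38:3→38,4→10,b→38,8→10,n→10 39:3→50,4→39,b→39,8→39,n→51 40:3→48,4→40,b→40,8→52,n→10 41:3→49,4→41,b→41,8→39,n→29 42:3→42,4→10,b→42,8→53,n→48 43:3→54,4→43,b→43,8→39,n→52 44:3→44,4→55,b→10,8→44,n→56 45:3→57,4→45,b→45,8→43,n→52 46:3→56,4→52,b→46,8→46,n→10 47:3→50,4→10,b→47,8→47,n→58 48:3→48,4→10,b→48,8→59,n→10 49:3→49,4→10,b→49,8→47,n→38 50:3→50,4→10,b→10,8→50,n→60 51:3→60,4→51,b→51,8→10,n→10 52:3→61,4→52,b→52,8→52,n→10 53:3→54,4→10,b→53,8→47,n→59 54:3→54,4→10,b→10,8→50,n→61 55:3→57,4→55,b→10,8→62,n→63 56:3→56,4→63,b→10,8→56,n→10 57:3→57,4→10,b→10,8→54,n→61 58:3→60,4→10,b→58,8→10,n→10 59:3→61,4→10,b→59,8→59,n→10 60:3→60,4→10,b→10,8→10,n→10 61:3→61,4→10,b→10,8→61,n→10 62:3→54,4→62,b→10,8→64,n→63 63:3→61,4→63,b→10,8→63,n→10 64:3→50,4→64,b→10,8→64,n→65 65:3→60,4→65,b→10,8→10,n→10 (ε-aug+det+¬).
'nn': N↓-sim [72, 30, 2] end={s22,s32} — reject; 2/2 del acc.
'434': N↓-sim [72, 60, 30, 1] end={s22} ∉↓L; 3/3 del acc.
'488n8': N↓-sim [72, 60, 48, 35, 8, 1] end={s22} rej; 5/5 single-dels accept.
'b8b83b': |S_i|=[72, 61, 50, 40, 28, 16, 1] end={s22} ∉↓L; 6/6 single-dels accept.
4 obstructions.

min(Σ*\↓L) = [nn, 434, 488n8, b8b83b].


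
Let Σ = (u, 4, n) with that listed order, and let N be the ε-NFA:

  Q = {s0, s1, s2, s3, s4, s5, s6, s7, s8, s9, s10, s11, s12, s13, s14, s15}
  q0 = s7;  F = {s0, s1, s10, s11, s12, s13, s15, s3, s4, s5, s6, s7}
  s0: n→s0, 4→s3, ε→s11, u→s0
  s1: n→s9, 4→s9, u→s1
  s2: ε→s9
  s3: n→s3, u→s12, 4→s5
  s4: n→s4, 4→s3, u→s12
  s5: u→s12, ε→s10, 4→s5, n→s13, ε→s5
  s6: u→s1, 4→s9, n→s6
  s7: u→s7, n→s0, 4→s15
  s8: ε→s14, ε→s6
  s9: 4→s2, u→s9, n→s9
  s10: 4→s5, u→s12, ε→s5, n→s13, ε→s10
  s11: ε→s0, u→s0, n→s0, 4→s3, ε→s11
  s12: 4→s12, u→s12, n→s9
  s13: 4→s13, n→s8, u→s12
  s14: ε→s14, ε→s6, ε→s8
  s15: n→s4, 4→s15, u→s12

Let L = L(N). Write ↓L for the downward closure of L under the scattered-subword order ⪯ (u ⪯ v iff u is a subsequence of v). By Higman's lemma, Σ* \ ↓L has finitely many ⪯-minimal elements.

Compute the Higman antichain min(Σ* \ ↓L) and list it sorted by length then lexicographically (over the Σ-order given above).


Antichain: [4un, n44nn4].

|Q|=16, |F|=12, |δ|=52 (13 ε).
min D↑ (11 st, q0=0, F={6}): 0:u→0,4→1,n→2 1:u→3,4→1,n→4 2:u→2,4→5,n→2 3:u→3,4→3,n→6 4:u→3,4→5,n→4 5:u→3,4→7,n→5 6:u→6,4→6,n→6 7:u→3,4→7,n→8 8:u→3,4→8,n→9 9:u→10,4→6,n→9 10:u→10,4→6,n→6 [Hopcroft].
'4un': |S_i|=[16, 13, 4, 2] end={s2,s9} ∉↓L; 3/3 del acc.
'n44nn4': |S_i|=[16, 14, 11, 10, 8, 6, 2] end={s2,s9} rej; 6/6 deletions ∈↓L.
2 obstructions.


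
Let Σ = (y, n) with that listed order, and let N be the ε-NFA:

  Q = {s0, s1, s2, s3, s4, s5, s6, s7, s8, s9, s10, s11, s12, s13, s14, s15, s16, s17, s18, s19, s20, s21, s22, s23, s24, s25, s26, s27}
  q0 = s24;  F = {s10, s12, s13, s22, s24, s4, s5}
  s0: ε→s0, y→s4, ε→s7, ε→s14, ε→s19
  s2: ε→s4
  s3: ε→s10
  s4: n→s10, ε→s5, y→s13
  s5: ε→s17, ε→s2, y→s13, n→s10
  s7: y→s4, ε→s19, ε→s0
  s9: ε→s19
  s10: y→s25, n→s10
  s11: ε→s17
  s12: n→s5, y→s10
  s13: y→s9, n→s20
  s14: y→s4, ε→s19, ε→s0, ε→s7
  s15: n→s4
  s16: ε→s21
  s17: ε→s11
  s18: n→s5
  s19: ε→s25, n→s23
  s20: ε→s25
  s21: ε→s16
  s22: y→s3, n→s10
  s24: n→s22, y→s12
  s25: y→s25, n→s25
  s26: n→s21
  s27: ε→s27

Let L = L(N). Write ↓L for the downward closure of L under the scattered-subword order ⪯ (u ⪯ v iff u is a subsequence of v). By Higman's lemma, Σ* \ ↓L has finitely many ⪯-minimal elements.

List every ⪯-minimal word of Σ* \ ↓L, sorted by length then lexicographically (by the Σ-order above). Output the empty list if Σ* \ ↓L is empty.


|Q|=28, |F|=7, |δ|=45 (22 ε).
min D↑ (7 st, q0=0, F={5}): 0:y→1,n→2 1:y→3,n→4 2:y→3,n→3 3:y→5,n→3 4:y→6,n→3 5:y→5,n→5 6:y→5,n→5 [Hopcroft].
'yyy': run [16, 14, 7, 4] end={s19,s23,s25,s9} rej; 3/3 deletions ∈↓L.
'nyy': N↓-sim [16, 14, 8, 4] end={s19,s23,s25,s9} ∉↓L; 3/3 del acc.
'nny': run [16, 14, 4, 1] end={s25} rej; 3/3 del acc.
'ynyn': |S_i|=[16, 14, 12, 6, 3] end={s20,s23,s25} — reject; 4/4 single-dels accept.
4 obstructions.

Antichain: [yyy, nyy, nny, ynyn].


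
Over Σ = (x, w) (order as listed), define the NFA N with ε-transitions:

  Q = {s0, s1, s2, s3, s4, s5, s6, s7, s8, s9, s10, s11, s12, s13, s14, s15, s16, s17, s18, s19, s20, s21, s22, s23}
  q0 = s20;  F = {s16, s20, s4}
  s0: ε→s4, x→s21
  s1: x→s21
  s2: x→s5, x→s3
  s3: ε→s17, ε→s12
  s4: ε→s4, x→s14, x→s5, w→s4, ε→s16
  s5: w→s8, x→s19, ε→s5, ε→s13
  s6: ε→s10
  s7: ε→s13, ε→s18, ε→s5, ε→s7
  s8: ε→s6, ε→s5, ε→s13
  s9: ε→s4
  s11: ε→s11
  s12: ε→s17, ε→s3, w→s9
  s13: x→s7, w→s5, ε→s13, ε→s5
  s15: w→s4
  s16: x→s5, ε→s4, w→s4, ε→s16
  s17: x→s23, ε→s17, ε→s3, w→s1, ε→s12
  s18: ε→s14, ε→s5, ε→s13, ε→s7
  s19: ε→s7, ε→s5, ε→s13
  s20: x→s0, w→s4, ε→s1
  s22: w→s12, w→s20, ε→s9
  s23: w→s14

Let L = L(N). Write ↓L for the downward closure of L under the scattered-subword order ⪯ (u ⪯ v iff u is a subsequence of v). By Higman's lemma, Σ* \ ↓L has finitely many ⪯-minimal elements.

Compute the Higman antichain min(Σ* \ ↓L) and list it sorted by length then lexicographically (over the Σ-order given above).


Antichain: [xx, wx].

|Q|=24, |F|=3, |δ|=57 (35 ε).
min D↑ (3 st, q0=0, F={2}): 0:x→1,w→1 1:x→2,w→1 2:x→2,w→2 (ε-aug+det+¬).
'xx': run [15, 13, 10] end={s10,s13,s14,s18,s19,s21,s5,s6,s7,s8} ∉↓L; 2/2 del acc.
'wx': run [15, 11, 9] end={s10,s13,s14,s18,s19,s5,s6,s7,s8} ∉↓L; 2/2 deletions ∈↓L.
2 obstructions.


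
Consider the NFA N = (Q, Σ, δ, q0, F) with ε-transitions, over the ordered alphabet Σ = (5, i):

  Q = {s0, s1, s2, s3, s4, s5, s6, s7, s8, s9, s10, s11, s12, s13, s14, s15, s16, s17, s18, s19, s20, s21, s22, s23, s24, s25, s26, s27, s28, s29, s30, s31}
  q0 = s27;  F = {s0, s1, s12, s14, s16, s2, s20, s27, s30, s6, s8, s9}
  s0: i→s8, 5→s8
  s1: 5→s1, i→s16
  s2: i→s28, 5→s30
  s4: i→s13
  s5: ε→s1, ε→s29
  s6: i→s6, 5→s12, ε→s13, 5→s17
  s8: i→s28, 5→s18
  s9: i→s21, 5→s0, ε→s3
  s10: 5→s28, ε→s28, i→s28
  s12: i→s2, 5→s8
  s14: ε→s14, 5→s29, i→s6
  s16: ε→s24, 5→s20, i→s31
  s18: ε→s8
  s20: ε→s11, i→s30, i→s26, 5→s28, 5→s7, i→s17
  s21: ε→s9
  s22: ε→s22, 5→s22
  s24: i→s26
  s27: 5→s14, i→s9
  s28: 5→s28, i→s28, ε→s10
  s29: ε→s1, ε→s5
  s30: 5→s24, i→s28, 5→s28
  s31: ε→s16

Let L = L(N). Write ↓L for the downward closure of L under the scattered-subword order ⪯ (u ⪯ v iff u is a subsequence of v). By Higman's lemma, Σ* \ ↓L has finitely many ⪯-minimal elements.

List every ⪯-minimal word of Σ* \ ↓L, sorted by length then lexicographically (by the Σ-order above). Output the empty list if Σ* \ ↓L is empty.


Antichain: [i55i, i5ii, 55i55].

|Q|=32, |F|=12, |δ|=51 (15 ε).
min D↑ (13 st, q0=0, F={11}): 0:5→1,i→2 1:5→3,i→4 2:5→5,i→2 3:5→3,i→6 4:5→7,i→4 5:5→8,i→8 6:5→9,i→6 7:5→8,i→10 8:5→8,i→11 9:5→11,i→12 10:5→12,i→11 11:5→11,i→11 12:5→11,i→11 [Hopcroft].
'i55i': N↓-sim [26, 21, 14, 8, 3] end={s10,s26,s28} ∉↓L; 4/4 deletions ∈↓L.
'i5ii': run [26, 21, 14, 9, 3] end={s10,s26,s28} rej; 4/4 deletions ∈↓L.
'55i55': |S_i|=[26, 22, 18, 12, 9, 5] end={s10,s24,s26,s28,s7} — reject; 5/5 single-dels accept.
3 minimals (antichain).


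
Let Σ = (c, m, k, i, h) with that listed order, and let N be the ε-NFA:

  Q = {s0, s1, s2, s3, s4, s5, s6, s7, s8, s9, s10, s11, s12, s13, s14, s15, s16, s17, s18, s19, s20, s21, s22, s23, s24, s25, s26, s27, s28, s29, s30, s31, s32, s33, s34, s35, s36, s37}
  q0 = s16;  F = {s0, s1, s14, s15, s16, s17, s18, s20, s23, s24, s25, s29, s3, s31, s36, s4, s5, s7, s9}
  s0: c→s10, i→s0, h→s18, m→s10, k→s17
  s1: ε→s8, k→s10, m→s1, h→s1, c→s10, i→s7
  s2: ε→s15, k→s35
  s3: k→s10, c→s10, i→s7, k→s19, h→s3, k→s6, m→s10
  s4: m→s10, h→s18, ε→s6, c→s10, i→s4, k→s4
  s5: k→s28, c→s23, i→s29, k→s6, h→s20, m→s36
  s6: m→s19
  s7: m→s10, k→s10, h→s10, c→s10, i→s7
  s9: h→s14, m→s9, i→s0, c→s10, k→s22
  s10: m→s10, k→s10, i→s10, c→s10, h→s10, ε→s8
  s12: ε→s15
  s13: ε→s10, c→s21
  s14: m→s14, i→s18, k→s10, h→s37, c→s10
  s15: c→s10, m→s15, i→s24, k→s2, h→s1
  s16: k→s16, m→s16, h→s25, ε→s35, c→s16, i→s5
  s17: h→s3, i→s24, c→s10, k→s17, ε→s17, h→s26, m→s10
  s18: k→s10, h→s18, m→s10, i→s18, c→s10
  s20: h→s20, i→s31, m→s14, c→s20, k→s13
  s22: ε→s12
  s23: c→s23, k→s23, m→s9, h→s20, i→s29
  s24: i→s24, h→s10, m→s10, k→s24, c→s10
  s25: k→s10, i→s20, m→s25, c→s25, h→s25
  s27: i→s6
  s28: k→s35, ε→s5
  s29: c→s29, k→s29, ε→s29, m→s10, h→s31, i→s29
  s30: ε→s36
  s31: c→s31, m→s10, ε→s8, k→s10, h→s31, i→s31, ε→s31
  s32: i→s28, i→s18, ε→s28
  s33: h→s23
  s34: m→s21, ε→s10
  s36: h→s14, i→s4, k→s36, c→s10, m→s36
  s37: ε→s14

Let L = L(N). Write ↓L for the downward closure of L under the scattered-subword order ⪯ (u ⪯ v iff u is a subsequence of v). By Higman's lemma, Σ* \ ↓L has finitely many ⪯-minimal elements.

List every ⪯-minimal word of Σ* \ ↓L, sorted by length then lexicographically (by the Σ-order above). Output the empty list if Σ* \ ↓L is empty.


min(Σ*\↓L) = [hk, imc, iim, icmkih].

|Q|=38, |F|=19, |δ|=130 (17 ε).
min D↑ (20 st, q0=0, F={7}): 0:c→0,m→0,k→0,i→1,h→2 1:c→3,m→4,k→1,i→5,h→6 2:c→2,m→2,k→7,i→6,h→2 3:c→3,m→8,k→3,i→5,h→6 4:c→7,m→4,k→4,i→9,h→10 5:c→5,m→7,k→5,i→5,h→11 6:c→6,m→10,k→7,i→11,h→6 7:c→7,m→7,k→7,i→7,h→7 8:c→7,m→8,k→12,i→13,h→10 9:c→7,m→7,k→9,i→9,h→14 10:c→7,m→10,k→7,i→14,h→10 11:c→11,m→7,k→7,i→11,h→11 12:c→7,m→12,k→12,i→15,h→16 13:c→7,m→7,k→17,i→13,h→14 14:c→7,m→7,k→7,i→14,h→14 15:c→7,m→7,k→15,i→15,h→7 16:c→7,m→16,k→7,i→18,h→16 17:c→7,m→7,k→17,i→15,h→19 18:c→7,m→7,k→7,i→18,h→7 19:c→7,m→7,k→7,i→18,h→19 [Hopcroft].
'hk': |S_i|=[32, 16, 6] end={s10,s13,s19,s21,s6,s8} rej; 2/2 deletions ∈↓L.
'imc': N↓-sim [32, 30, 22, 2] end={s10,s8} ∉↓L; 3/3 deletions ∈↓L.
'iim': |S_i|=[32, 30, 14, 3] end={s10,s19,s8} rej; 3/3 deletions ∈↓L.
'icmkih': N↓-sim [32, 30, 26, 20, 15, 4, 2] end={s10,s8} — reject; 6/6 del acc.
4 minimals (antichain).


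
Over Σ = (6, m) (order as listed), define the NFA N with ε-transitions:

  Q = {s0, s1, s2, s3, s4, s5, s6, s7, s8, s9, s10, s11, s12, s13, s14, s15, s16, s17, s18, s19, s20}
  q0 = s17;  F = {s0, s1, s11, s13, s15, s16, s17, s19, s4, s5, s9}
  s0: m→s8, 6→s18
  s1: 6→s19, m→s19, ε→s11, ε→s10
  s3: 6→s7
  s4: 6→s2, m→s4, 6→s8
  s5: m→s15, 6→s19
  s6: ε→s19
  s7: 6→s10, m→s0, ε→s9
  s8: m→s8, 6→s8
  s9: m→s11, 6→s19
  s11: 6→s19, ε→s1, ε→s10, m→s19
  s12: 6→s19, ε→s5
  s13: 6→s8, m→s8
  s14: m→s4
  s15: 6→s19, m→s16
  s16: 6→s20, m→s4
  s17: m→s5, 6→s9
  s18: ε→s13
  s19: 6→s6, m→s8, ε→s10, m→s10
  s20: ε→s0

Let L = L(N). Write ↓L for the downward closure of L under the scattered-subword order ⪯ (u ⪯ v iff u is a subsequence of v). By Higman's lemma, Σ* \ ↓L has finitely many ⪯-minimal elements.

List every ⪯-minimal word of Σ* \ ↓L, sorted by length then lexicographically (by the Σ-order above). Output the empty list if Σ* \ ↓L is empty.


min(Σ*\↓L) = [66m, m6m, 6mmm, mmmm6, mmm666].

|Q|=21, |F|=11, |δ|=41 (10 ε).
min D↑ (11 st, q0=0, F={6}): 0:6→1,m→2 1:6→3,m→4 2:6→3,m→5 3:6→3,m→6 4:6→3,m→3 5:6→3,m→7 6:6→6,m→6 7:6→8,m→9 8:6→10,m→6 9:6→6,m→9 10:6→6,m→6.
'66m': N↓-sim [17, 12, 6, 2] end={s10,s8} rej; 3/3 del acc.
'm6m': run [17, 15, 9, 2] end={s10,s8} — reject; 3/3 del acc.
'6mmm': N↓-sim [17, 12, 6, 4, 2] end={s10,s8} — reject; 4/4 single-dels accept.
'mmmm6': |S_i|=[17, 15, 12, 9, 3, 2] end={s2,s8} rej; 5/5 deletions ∈↓L.
'mmm666': run [17, 15, 12, 9, 6, 3, 1] end={s8} rej; 6/6 single-dels accept.
5 minimals (antichain).


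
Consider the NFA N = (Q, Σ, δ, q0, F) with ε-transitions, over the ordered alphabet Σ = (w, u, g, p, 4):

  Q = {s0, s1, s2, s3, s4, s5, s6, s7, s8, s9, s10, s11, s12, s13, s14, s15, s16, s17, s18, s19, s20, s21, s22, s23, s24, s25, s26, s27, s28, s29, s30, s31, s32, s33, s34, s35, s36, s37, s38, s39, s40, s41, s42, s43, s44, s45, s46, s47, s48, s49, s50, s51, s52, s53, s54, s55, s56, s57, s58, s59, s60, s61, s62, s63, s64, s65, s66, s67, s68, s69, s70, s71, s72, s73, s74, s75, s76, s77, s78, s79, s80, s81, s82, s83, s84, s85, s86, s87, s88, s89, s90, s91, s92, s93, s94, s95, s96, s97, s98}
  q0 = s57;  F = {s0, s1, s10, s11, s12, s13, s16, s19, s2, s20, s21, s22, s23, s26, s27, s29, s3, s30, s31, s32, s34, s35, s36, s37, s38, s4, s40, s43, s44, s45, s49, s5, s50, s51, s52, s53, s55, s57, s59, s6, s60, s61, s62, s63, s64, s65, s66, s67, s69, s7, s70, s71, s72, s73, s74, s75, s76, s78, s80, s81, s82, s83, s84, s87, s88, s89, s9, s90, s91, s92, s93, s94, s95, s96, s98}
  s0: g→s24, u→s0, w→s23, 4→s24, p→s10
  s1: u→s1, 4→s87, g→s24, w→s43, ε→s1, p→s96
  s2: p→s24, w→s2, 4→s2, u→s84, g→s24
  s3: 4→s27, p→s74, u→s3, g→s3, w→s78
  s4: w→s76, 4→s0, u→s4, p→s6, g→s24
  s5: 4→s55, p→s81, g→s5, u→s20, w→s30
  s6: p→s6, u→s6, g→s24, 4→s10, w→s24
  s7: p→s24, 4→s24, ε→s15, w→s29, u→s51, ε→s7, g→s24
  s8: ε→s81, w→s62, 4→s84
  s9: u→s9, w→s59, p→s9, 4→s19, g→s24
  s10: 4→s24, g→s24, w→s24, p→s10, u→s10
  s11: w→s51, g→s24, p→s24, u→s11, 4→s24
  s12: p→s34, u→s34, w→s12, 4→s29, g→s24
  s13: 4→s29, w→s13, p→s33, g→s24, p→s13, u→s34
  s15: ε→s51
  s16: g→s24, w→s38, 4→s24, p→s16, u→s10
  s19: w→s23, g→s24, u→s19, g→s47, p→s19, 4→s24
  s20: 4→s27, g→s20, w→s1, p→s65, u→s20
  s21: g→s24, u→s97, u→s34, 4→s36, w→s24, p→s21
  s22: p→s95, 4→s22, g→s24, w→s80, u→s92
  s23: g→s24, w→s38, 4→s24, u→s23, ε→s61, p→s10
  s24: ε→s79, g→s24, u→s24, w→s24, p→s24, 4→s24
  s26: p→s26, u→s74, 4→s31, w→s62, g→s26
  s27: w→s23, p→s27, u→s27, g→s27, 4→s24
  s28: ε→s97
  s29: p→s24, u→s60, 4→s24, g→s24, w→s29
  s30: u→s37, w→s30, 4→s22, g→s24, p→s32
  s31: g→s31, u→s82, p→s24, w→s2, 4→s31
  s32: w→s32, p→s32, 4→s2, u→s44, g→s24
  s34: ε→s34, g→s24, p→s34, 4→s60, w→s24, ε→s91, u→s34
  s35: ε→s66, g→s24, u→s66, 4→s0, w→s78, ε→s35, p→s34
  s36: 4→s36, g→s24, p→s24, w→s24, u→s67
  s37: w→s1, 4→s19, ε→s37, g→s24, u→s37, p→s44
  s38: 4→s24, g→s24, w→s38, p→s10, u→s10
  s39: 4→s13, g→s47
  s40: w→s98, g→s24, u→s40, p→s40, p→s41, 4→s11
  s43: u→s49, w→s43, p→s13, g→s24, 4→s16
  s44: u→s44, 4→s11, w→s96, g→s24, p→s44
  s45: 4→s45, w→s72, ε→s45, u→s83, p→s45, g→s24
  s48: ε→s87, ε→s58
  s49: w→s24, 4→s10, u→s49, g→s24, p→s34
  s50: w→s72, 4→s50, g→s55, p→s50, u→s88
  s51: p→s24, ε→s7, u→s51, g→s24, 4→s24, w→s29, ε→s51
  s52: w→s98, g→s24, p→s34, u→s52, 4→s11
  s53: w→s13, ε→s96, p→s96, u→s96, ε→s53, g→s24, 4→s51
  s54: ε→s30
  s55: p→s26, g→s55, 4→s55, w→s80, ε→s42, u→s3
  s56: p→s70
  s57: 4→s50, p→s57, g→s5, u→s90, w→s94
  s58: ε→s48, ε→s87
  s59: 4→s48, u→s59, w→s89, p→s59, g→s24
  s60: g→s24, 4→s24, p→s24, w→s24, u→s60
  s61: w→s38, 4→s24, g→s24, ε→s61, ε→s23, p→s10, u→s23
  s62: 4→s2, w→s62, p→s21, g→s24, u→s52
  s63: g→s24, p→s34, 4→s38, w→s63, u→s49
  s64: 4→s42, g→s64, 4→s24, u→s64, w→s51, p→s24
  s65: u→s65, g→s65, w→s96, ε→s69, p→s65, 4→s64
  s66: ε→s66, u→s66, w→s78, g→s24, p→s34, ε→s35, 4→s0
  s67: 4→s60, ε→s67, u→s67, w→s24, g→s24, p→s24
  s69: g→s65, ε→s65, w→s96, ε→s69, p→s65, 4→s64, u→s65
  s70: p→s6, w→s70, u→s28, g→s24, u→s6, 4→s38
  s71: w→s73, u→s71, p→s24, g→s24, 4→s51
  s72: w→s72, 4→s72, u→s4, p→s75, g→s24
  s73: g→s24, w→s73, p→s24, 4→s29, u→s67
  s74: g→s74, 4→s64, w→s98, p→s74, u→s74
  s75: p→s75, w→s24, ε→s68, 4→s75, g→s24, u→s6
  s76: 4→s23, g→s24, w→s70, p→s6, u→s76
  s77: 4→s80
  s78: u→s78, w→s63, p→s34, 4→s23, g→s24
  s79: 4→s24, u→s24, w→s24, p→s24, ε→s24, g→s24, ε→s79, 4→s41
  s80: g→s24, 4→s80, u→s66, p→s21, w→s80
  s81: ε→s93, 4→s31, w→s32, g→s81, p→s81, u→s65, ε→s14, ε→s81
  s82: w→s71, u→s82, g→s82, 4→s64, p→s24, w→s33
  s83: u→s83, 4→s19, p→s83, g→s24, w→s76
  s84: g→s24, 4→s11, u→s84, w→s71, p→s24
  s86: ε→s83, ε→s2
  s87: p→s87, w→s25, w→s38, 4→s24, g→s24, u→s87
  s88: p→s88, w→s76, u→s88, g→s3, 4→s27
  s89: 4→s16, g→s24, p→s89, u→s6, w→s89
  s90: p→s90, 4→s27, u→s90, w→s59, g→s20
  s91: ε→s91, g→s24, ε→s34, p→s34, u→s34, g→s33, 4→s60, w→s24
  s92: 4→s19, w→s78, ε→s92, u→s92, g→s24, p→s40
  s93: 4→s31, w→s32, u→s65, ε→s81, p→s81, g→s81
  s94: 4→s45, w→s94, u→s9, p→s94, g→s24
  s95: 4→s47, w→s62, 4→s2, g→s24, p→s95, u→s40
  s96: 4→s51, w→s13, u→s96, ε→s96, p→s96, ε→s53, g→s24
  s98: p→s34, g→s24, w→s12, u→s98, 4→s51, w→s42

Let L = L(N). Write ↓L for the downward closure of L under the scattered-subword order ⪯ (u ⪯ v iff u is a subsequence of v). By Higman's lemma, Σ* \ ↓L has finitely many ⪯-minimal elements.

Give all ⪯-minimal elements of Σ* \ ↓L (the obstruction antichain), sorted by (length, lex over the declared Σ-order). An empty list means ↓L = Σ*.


min(Σ*\↓L) = [wg, u44, gp4p, 4wpw, uwwuw].

|Q|=99, |F|=75, |δ|=449 (46 ε).
min D↑ (69 st, q0=0, F={6}): 0:w→1,u→2,g→3,p→0,4→4 1:w→1,u→5,g→6,p→1,4→7 2:w→8,u→2,g→9,p→2,4→10 3:w→11,u→9,g→3,p→12,4→13 4:w→14,u→15,g→13,p→4,4→4 5:w→8,u→5,g→6,p→5,4→16 6:w→6,u→6,g→6,p→6,4→6 7:w→14,u→17,g→6,p→7,4→7 8:w→18,u→8,g→6,p→8,4→19 9:w→20,u→9,g→9,p→21,4→10 10:w→22,u→10,g→10,p→10,4→6 11:w→11,u→23,g→6,p→24,4→25 12:w→24,u→21,g→12,p→12,4→26 13:w→27,u→28,g→13,p→29,4→13 14:w→14,u→30,g→6,p→31,4→14 15:w→32,u→15,g→28,p→15,4→10 16:w→22,u→16,g→6,p→16,4→6 17:w→32,u→17,g→6,p→17,4→16 18:w→18,u→33,g→6,p→18,4→34 19:w→35,u→19,g→6,p→19,4→6 20:w→36,u→20,g→6,p→37,4→19 21:w→37,u→21,g→21,p→21,4→38 22:w→35,u→22,g→6,p→39,4→6 23:w→20,u→23,g→6,p→40,4→16 24:w→24,u→40,g→6,p→24,4→41 25:w→27,u→42,g→6,p→43,4→25 26:w→41,u→44,g→26,p→6,4→26 27:w→27,u→45,g→6,p→46,4→27 28:w→47,u→28,g→28,p→48,4→10 29:w→49,u→48,g→29,p→29,4→26 30:w→32,u→30,g→6,p→33,4→50 31:w→6,u→33,g→6,p→31,4→31 32:w→51,u→32,g→6,p→33,4→22 33:w→6,u→33,g→6,p→33,4→39 34:w→35,u→39,g→6,p→34,4→6 35:w→35,u→39,g→6,p→39,4→6 36:w→36,u→52,g→6,p→53,4→34 37:w→53,u→37,g→6,p→37,4→54 38:w→54,u→38,g→38,p→6,4→6 39:w→6,u→39,g→6,p→39,4→6 40:w→37,u→40,g→6,p→40,4→55 41:w→41,u→56,g→6,p→6,4→41 42:w→47,u→42,g→6,p→57,4→16 43:w→49,u→57,g→6,p→43,4→41 44:w→58,u→44,g→44,p→6,4→38 45:w→47,u→45,g→6,p→59,4→50 46:w→6,u→59,g→6,p→46,4→60 47:w→61,u→47,g→6,p→59,4→22 48:w→62,u→48,g→48,p→48,4→38 49:w→49,u→63,g→6,p→46,4→41 50:w→22,u→50,g→6,p→39,4→6 51:w→51,u→33,g→6,p→33,4→35 52:w→6,u→52,g→6,p→59,4→39 53:w→53,u→59,g→6,p→53,4→64 54:w→64,u→54,g→6,p→6,4→6 55:w→54,u→55,g→6,p→6,4→6 56:w→58,u→56,g→6,p→6,4→55 57:w→62,u→57,g→6,p→57,4→55 58:w→65,u→58,g→6,p→6,4→54 59:w→6,u→59,g→6,p→59,4→66 60:w→6,u→67,g→6,p→6,4→60 61:w→61,u→52,g→6,p→59,4→35 62:w→68,u→62,g→6,p→59,4→54 63:w→62,u→63,g→6,p→59,4→55 64:w→64,u→66,g→6,p→6,4→6 65:w→65,u→67,g→6,p→6,4→64 66:w→6,u→66,g→6,p→6,4→6 67:w→6,u→67,g→6,p→6,4→66 68:w→68,u→59,g→6,p→59,4→64.
'wg': N↓-sim [89, 70, 5] end={s24,s33,s41,s47,s79} ∉↓L; 2/2 single-dels accept.
'u44': N↓-sim [89, 66, 24, 4] end={s24,s41,s42,s79} ∉↓L; 3/3 single-dels accept.
'gp4p': |S_i|=[89, 69, 52, 21, 3] end={s24,s41,s79} rej; 4/4 deletions ∈↓L.
'4wpw': N↓-sim [89, 67, 45, 15, 3] end={s24,s41,s79} rej; 4/4 single-dels accept.
'uwwuw': N↓-sim [89, 66, 41, 25, 13, 3] end={s24,s41,s79} rej; 5/5 deletions ∈↓L.
5 minimals (antichain).


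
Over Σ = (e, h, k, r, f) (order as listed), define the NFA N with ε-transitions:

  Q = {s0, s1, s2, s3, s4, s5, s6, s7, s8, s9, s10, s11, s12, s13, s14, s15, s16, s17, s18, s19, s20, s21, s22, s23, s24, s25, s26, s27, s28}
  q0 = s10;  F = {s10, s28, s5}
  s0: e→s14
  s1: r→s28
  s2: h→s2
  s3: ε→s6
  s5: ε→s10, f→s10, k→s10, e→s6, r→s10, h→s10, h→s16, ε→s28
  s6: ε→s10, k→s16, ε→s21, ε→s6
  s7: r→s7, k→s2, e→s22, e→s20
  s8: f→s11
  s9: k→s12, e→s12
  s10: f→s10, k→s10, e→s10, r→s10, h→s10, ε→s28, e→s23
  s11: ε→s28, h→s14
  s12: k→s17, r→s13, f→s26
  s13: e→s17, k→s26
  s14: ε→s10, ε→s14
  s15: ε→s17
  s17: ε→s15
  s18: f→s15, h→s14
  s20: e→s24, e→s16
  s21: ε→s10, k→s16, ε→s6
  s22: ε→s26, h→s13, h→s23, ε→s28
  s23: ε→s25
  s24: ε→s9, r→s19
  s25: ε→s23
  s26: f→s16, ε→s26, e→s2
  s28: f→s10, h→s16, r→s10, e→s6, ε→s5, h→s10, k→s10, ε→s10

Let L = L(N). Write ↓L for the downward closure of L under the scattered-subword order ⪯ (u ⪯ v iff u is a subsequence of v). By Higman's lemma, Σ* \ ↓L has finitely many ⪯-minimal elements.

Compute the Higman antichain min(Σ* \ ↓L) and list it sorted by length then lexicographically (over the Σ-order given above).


|Q|=29, |F|=3, |δ|=67 (22 ε).
min D↑ (1 st, q0=0, F={}): 0:e→0,h→0,k→0,r→0,f→0 (ε-aug+det+¬).
L(D↑) = ∅; no obstructions.

A = [].


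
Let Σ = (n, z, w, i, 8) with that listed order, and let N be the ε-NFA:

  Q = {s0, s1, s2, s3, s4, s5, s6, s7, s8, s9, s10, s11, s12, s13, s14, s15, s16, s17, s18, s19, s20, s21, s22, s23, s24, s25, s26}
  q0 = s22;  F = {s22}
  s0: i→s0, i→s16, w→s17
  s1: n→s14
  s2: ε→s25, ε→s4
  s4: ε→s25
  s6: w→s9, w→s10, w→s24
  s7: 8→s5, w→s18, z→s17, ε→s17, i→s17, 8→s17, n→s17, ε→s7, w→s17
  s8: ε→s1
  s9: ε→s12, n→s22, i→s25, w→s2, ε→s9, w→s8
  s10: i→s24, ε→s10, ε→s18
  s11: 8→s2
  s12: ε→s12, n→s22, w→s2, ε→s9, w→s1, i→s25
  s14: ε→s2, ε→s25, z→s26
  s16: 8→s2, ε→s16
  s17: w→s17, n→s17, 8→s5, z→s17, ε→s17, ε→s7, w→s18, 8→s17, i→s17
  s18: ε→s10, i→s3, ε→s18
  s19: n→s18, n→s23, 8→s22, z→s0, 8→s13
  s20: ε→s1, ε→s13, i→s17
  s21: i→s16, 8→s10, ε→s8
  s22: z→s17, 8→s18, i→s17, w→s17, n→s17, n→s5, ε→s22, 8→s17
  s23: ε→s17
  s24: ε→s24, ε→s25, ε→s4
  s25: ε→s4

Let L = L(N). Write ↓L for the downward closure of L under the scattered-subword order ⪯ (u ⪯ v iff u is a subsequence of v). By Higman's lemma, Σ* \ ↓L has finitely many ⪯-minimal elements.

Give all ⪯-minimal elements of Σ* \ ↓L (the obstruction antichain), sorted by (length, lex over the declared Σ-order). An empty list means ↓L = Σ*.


|Q|=27, |F|=1, |δ|=77 (28 ε).
min D↑ (2 st, q0=0, F={1}): 0:n→1,z→1,w→1,i→1,8→1 1:n→1,z→1,w→1,i→1,8→1 (ε-aug+det+¬).
'n': N↓-sim [10, 9] end={s10,s17,s18,s24,s25,s3,s4,s5,s7} — reject; 1/1 del acc.
'z': N↓-sim [10, 9] end={s10,s17,s18,s24,s25,s3,s4,s5,s7} ∉↓L; 1/1 deletions ∈↓L.
'w': |S_i|=[10, 9] end={s10,s17,s18,s24,s25,s3,s4,s5,s7} rej; 1/1 deletions ∈↓L.
'i': |S_i|=[10, 9] end={s10,s17,s18,s24,s25,s3,s4,s5,s7} — reject; 1/1 del acc.
'8': run [10, 9] end={s10,s17,s18,s24,s25,s3,s4,s5,s7} ∉↓L; 1/1 deletions ∈↓L.
5 minimals (antichain).

min(Σ*\↓L) = [n, z, w, i, 8].


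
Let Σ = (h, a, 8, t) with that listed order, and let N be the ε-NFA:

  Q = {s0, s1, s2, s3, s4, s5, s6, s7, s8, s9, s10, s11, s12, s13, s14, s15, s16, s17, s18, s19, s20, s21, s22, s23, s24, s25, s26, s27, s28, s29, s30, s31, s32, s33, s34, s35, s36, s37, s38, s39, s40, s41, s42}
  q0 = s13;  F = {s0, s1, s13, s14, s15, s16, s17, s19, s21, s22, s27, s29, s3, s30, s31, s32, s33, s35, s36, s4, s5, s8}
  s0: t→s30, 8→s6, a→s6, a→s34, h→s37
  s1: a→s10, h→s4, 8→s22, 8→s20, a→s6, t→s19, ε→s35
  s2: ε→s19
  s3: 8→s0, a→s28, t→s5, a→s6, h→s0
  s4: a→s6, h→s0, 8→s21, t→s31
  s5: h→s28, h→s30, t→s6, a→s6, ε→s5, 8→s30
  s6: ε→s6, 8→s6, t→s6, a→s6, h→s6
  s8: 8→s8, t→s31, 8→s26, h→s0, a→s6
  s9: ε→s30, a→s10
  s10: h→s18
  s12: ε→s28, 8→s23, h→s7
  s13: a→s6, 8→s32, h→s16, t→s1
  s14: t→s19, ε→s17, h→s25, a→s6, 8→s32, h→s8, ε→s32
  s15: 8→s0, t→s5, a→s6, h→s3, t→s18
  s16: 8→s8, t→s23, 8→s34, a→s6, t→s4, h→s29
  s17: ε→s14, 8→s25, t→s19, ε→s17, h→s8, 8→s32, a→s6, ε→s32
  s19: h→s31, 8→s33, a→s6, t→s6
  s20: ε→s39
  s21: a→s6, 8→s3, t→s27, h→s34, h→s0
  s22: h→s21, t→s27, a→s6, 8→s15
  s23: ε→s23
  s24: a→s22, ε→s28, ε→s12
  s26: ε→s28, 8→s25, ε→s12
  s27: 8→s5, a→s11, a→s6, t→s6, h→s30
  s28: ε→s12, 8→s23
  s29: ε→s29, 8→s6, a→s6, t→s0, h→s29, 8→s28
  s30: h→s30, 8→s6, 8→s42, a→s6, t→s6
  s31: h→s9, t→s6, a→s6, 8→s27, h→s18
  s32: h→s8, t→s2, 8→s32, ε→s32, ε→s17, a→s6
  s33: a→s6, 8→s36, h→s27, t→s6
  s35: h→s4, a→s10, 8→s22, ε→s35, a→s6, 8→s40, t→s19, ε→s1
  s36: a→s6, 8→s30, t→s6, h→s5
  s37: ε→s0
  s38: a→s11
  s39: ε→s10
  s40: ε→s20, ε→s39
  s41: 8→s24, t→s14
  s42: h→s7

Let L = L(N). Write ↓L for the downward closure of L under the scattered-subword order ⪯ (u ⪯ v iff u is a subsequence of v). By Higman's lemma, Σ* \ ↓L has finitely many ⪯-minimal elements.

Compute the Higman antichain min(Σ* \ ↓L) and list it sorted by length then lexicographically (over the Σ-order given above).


min(Σ*\↓L) = [a, hh8, 8tt, ttt, t8888, t8th8].

|Q|=43, |F|=22, |δ|=148 (27 ε).
min D↑ (20 st, q0=0, F={2}): 0:h→1,a→2,8→3,t→4 1:h→5,a→2,8→6,t→7 2:h→2,a→2,8→2,t→2 3:h→6,a→2,8→3,t→8 4:h→7,a→2,8→9,t→8 5:h→5,a→2,8→2,t→10 6:h→10,a→2,8→6,t→11 7:h→10,a→2,8→12,t→11 8:h→11,a→2,8→13,t→2 9:h→12,a→2,8→14,t→15 10:h→10,a→2,8→2,t→16 11:h→16,a→2,8→15,t→2 12:h→10,a→2,8→17,t→15 13:h→15,a→2,8→18,t→2 14:h→17,a→2,8→10,t→19 15:h→16,a→2,8→19,t→2 16:h→16,a→2,8→2,t→2 17:h→10,a→2,8→10,t→19 18:h→19,a→2,8→16,t→2 19:h→16,a→2,8→16,t→2.
'a': N↓-sim [40, 9] end={s10,s11,s12,s18,s23,s28,s34,s6,s7} rej; 1/1 del acc.
'hh8': run [40, 25, 14, 6] end={s12,s23,s28,s42,s6,s7} rej; 3/3 single-dels accept.
'8tt': |S_i|=[40, 34, 18, 1] end={s6} ∉↓L; 3/3 del acc.
'ttt': N↓-sim [40, 31, 17, 1] end={s6} rej; 3/3 del acc.
't8888': |S_i|=[40, 31, 24, 15, 8, 3] end={s42,s6,s7} — reject; 5/5 single-dels accept.
't8th8': |S_i|=[40, 31, 24, 11, 7, 4] end={s23,s42,s6,s7} — reject; 5/5 del acc.
6 words, ⪯-incomp.


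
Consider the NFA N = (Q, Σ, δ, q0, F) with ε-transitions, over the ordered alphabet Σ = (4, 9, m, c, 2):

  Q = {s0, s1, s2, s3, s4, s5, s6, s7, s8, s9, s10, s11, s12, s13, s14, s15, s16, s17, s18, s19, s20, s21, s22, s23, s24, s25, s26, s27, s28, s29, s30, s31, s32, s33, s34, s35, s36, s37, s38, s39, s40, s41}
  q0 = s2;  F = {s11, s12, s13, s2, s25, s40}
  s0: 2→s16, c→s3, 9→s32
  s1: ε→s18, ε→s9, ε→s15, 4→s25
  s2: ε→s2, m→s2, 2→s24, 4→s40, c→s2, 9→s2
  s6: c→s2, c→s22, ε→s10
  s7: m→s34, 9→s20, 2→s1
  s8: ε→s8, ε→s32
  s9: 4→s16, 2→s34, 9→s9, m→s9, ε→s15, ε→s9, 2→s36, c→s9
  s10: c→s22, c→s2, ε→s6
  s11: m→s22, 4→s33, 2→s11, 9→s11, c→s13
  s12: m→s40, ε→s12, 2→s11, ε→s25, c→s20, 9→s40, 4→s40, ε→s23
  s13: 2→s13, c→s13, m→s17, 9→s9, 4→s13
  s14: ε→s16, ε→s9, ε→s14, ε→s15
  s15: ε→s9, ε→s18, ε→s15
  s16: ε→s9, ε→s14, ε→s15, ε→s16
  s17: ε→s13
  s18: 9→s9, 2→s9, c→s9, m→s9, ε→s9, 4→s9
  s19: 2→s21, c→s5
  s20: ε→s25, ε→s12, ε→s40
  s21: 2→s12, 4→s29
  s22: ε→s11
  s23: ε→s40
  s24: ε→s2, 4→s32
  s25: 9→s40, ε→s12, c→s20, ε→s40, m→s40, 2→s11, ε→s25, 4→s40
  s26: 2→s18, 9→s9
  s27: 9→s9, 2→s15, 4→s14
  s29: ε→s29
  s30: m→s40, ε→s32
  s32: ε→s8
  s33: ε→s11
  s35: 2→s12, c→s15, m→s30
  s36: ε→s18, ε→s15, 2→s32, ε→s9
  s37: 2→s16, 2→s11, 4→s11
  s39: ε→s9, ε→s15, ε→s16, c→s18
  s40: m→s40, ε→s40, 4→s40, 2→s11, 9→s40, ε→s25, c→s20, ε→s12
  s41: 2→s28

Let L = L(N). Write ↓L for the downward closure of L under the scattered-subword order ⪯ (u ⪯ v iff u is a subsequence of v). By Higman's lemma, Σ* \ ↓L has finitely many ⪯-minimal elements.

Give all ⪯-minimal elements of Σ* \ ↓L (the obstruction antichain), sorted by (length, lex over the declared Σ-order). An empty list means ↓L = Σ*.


|Q|=42, |F|=6, |δ|=120 (48 ε).
min D↑ (5 st, q0=0, F={4}): 0:4→1,9→0,m→0,c→0,2→0 1:4→1,9→1,m→1,c→1,2→2 2:4→2,9→2,m→2,c→3,2→2 3:4→3,9→4,m→3,c→3,2→3 4:4→4,9→4,m→4,c→4,2→4 [Hopcroft].
'42c9': run [21, 19, 14, 11, 9] end={s14,s15,s16,s18,s32,s34,s36,s8,s9} — reject; 4/4 del acc.
1 words, ⪯-incomp.

A = [42c9].
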